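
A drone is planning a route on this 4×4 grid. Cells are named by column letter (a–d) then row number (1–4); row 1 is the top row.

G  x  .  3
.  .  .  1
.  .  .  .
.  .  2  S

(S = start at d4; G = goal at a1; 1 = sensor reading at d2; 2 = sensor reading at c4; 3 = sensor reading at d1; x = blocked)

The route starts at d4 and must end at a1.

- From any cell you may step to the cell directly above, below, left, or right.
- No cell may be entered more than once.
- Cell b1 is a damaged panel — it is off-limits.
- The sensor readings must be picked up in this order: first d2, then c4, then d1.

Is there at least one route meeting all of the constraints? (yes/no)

no

Ignoring the required order, 10 revisit-free routes from d4 to a1 pass through all of d2, c4, and d1; the waypoint orders that occur are d2 → d1 → c4 (5); c4 → d2 → d1 (5) — never d2 → c4 → d1.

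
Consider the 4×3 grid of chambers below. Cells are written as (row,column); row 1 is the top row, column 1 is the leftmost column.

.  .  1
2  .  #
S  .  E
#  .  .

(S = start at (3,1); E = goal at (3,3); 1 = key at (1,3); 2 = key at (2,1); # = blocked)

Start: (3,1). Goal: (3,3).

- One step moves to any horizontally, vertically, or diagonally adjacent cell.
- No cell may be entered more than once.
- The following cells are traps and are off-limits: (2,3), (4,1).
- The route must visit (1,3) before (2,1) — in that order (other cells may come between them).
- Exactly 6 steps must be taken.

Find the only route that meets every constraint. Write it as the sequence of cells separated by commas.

(3,1), (2,2), (1,3), (1,2), (2,1), (3,2), (3,3)

The waypoints must appear in the order (1,3), (2,1), with no cell reused.
Route from (3,1): 2× up-right (reaching (1,3)), left to (1,2), down-left to (2,1), down-right to (3,2), right to (3,3) — 6 moves in all.
Check: order respected (1 at step 2, 2 at step 4); 6 moves as required.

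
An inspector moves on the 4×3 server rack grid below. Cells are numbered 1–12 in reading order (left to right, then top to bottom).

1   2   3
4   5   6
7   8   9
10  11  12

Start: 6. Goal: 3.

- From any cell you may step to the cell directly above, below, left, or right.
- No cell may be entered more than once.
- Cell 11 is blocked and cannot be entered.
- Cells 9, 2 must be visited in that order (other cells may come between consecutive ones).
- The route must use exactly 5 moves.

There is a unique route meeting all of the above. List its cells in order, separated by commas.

6, 9, 8, 5, 2, 3

The waypoints must appear in the order 9, 2, with no cell reused.
Route from 6: down 1 to 9, left 1 to 8, up 2 to 2, right 1 to 3 — 5 moves in all.
Check: order respected (9 at step 1, 2 at step 4); 5 moves as required.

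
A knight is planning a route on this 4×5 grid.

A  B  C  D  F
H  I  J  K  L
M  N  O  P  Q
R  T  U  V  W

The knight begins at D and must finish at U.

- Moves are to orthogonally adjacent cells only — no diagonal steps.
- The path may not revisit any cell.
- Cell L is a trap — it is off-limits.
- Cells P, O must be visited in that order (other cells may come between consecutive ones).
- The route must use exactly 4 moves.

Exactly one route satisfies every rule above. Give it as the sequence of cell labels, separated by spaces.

D K P O U

The waypoints must appear in the order P, O, with no cell reused.
Route from D: down 2 to P, left 1 to O, down 1 to U — 4 moves in all.
Check: order respected (P at step 2, O at step 3); 4 moves as required.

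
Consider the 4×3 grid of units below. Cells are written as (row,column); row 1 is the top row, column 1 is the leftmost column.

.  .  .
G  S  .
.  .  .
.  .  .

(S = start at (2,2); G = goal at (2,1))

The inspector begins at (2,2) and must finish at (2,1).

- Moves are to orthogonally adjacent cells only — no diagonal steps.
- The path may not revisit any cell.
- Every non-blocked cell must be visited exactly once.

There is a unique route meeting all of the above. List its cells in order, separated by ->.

(2,2) -> (3,2) -> (3,1) -> (4,1) -> (4,2) -> (4,3) -> (3,3) -> (2,3) -> (1,3) -> (1,2) -> (1,1) -> (2,1)

Need to visit all 12 open cells exactly once, starting at (2,2) and ending at (2,1).
Cell (4,3) has only two open neighbours ((3,3) and (4,2)), so the path must pass straight through it: one of those is the cell it's entered from and the other is where it exits.
Route from (2,2): down 1 to (3,2), left 1 to (3,1), down 1 to (4,1), right 2 to (4,3), up 3 to (1,3), left 2 to (1,1), down 1 to (2,1) — 11 moves in all.
Check: all 12 open cells covered.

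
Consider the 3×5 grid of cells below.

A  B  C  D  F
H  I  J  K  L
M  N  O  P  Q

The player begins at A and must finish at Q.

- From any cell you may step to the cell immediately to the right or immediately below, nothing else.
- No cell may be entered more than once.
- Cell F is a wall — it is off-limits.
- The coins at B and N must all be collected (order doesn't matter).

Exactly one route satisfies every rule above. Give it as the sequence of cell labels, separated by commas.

Moves only go right or down, so the column and row indices never decrease.
Route from A: right 1 to B, down 2 to N, right 3 to Q — 6 moves in all.
Check: all required cells visited.

A, B, I, N, O, P, Q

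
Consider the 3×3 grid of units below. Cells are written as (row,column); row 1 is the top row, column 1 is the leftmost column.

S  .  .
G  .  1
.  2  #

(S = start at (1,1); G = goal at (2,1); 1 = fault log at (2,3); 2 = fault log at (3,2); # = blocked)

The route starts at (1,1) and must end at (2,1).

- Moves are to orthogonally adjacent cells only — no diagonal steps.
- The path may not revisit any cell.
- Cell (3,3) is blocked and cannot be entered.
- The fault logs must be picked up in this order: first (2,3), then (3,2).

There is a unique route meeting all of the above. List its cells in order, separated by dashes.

(1,1) - (1,2) - (1,3) - (2,3) - (2,2) - (3,2) - (3,1) - (2,1)

The waypoints must appear in the order (2,3), (3,2), with no cell reused.
Route from (1,1): right 2 to (1,3), down 1 to (2,3), left 1 to (2,2), down 1 to (3,2), left 1 to (3,1), up 1 to (2,1) — 7 moves in all.
Check: order respected (1 at step 3, 2 at step 5).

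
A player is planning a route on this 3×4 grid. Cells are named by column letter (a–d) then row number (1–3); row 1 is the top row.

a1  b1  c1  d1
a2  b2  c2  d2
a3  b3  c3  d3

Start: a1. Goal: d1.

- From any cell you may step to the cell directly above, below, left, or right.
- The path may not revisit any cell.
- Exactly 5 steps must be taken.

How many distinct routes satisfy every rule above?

6

Need simple routes of exactly 5 moves from a1 to d1 (Manhattan distance 3, so 1 moves are spent on a detour and 1 undoing it).
Enumerating: a1 a2 b2 b1 c1 d1 | a1 a2 b2 c2 c1 d1 | a1 a2 b2 c2 d2 d1 | a1 b1 b2 c2 c1 d1 | a1 b1 b2 c2 d2 d1 | a1 b1 c1 c2 d2 d1.
That gives 6 routes.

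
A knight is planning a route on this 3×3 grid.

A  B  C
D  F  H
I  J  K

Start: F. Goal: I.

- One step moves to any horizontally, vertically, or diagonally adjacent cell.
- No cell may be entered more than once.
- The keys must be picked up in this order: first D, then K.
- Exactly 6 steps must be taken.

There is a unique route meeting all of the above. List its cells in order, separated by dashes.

F - D - B - H - K - J - I

The waypoints must appear in the order D, K, with no cell reused.
Route from F: left to D, up-right to B, down-right to H, down to K, 2× left (reaching I) — 6 moves in all.
Check: order respected (D at step 1, K at step 4); 6 moves as required.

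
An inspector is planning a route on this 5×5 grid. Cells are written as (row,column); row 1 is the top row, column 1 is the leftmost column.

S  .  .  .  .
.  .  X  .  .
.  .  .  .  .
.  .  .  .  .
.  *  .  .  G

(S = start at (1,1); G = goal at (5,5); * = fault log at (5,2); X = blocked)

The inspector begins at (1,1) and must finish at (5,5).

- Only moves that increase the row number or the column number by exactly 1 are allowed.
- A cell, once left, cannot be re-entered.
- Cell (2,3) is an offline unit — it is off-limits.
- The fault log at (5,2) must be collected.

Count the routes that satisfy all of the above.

A right/down-only route from (1,1) to (5,5) makes exactly 4 down-moves and 4 right-moves in some order.
With no other constraints that would be C(8,4) = 70 routes.
Split at (5,2) and multiply the segment counts (each segment already excludes blocked cells): (1,1)→(5,2): 5; (5,2)→(5,5): 1; product = 5.
That gives 5 routes.

5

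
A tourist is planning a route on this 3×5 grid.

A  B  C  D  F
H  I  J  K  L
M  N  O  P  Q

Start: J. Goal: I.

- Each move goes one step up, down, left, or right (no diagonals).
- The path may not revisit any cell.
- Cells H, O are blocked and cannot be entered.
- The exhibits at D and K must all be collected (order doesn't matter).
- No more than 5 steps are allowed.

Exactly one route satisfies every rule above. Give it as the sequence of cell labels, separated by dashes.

J - K - D - C - B - I

The 5-move cap with required stops at D, K leaves no slack for detours.
Route from J: right to K, up to D, 2× left (reaching B), down to I — 5 moves in all.
Check: all required cells visited; 5 ≤ 5 moves.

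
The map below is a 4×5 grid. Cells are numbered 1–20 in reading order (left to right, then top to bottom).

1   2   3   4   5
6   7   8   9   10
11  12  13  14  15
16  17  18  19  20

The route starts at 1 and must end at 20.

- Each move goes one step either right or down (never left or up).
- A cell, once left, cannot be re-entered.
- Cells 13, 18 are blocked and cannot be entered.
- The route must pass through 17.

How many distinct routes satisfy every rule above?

0

A right/down-only route from 1 to 20 makes exactly 3 down-moves and 4 right-moves in some order.
With no other constraints that would be C(7,3) = 35 routes.
Split at 17 and multiply the segment counts (each segment already excludes blocked cells): 1→17: 4; 17→20: 0; product = 0.
No route satisfies every constraint, so the count is 0.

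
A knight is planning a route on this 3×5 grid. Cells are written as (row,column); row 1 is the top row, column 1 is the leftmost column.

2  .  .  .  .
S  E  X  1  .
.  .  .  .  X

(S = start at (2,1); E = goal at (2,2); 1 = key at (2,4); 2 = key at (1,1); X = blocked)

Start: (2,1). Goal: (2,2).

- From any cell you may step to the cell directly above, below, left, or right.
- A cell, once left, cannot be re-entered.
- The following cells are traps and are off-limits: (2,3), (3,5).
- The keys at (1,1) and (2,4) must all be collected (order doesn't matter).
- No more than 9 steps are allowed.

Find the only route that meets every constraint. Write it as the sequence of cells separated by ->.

The budget equals the shortest possible length, so every move has to be on a shortest route through the required cells.
Route from (2,1): up 1 to (1,1), right 3 to (1,4), down 2 to (3,4), left 2 to (3,2), up 1 to (2,2) — 9 moves in all.
Check: all required cells visited; 9 ≤ 9 moves.

(2,1) -> (1,1) -> (1,2) -> (1,3) -> (1,4) -> (2,4) -> (3,4) -> (3,3) -> (3,2) -> (2,2)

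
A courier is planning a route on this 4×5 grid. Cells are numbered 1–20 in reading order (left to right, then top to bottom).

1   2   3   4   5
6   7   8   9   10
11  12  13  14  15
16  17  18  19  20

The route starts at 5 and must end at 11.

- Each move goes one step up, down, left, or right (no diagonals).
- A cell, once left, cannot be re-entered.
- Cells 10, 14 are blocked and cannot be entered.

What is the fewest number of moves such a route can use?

6

The Manhattan distance from 5 to 11 is |1−3| + |5−1| = 6, so at least 6 moves are needed.
A route of 6 moves achieves this: 5 → 4 → 9 → 8 → 13 → 12 → 11.
Since 6 matches the lower bound, it is optimal.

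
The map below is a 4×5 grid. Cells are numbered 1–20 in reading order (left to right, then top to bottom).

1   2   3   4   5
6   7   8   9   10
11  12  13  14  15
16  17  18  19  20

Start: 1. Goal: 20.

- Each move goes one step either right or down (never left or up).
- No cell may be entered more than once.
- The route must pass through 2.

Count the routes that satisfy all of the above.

A right/down-only route from 1 to 20 makes exactly 3 down-moves and 4 right-moves in some order.
With no other constraints that would be C(7,3) = 35 routes.
Split at 2 and multiply the segment counts: 1→2: 1; 2→20: 20; product = 20.
That gives 20 routes.

20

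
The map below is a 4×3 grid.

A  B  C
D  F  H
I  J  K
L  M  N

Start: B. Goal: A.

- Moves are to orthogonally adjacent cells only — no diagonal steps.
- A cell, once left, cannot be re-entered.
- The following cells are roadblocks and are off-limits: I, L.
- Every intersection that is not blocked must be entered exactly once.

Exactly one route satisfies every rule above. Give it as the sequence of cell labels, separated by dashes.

Need to visit all 10 open cells exactly once, starting at B and ending at A.
Cell M has only two open neighbours (J and N), so the path must pass straight through it: one of those is the cell it's entered from and the other is where it exits.
Route from B: right to C, 3× down (reaching N), left to M, 2× up (reaching F), left to D, up to A — 9 moves in all.
Check: all 10 open cells covered.

B - C - H - K - N - M - J - F - D - A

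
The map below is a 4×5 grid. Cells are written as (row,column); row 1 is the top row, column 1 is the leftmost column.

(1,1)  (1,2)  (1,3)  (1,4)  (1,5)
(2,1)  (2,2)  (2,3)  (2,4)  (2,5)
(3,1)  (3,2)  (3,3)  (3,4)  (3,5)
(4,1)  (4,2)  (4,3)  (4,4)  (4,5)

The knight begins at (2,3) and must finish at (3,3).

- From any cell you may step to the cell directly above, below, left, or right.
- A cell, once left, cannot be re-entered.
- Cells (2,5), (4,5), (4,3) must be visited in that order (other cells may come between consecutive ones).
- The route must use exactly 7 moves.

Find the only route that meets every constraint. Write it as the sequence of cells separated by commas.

The waypoints must appear in the order (2,5), (4,5), (4,3), with no cell reused.
Route from (2,3): right 2 to (2,5), down 2 to (4,5), left 2 to (4,3), up 1 to (3,3) — 7 moves in all.
Check: order respected ((2,5) at step 2, (4,5) at step 4, (4,3) at step 6); 7 moves as required.

(2,3), (2,4), (2,5), (3,5), (4,5), (4,4), (4,3), (3,3)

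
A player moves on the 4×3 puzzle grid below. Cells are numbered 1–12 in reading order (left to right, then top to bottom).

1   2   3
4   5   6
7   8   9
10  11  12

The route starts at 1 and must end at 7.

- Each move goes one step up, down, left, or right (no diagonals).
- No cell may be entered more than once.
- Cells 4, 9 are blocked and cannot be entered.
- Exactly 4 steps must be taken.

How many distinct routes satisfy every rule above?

Need simple routes of exactly 4 moves from 1 to 7 (Manhattan distance 2, so 1 moves are spent on a detour and 1 undoing it).
Enumerating: 1 2 5 8 7.
That gives 1 route.

1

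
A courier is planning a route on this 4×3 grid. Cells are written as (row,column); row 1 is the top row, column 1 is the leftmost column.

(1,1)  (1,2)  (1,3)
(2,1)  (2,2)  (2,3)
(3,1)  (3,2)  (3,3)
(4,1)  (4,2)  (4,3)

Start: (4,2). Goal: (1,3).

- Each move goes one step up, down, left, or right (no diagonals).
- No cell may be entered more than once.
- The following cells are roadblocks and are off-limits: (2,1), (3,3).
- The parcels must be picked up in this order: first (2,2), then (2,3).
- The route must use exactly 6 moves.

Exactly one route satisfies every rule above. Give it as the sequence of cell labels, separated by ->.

The waypoints must appear in the order (2,2), (2,3), with no cell reused.
Route from (4,2): left to (4,1), up to (3,1), right to (3,2), up to (2,2), right to (2,3), up to (1,3) — 6 moves in all.
Check: order respected ((2,2) at step 4, (2,3) at step 5); 6 moves as required.

(4,2) -> (4,1) -> (3,1) -> (3,2) -> (2,2) -> (2,3) -> (1,3)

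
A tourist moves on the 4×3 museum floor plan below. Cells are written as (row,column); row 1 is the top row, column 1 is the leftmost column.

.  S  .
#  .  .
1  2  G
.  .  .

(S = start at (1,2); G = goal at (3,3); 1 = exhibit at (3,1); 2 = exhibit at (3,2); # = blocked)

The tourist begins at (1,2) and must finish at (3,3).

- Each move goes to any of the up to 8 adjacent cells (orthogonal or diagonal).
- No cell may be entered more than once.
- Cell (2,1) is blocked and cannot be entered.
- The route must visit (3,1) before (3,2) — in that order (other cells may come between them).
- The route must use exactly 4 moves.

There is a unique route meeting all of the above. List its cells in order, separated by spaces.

The waypoints must appear in the order (3,1), (3,2), with no cell reused.
Route from (1,2): down to (2,2), down-left to (3,1), 2× right (reaching (3,3)) — 4 moves in all.
Check: order respected (1 at step 2, 2 at step 3); 4 moves as required.

(1,2) (2,2) (3,1) (3,2) (3,3)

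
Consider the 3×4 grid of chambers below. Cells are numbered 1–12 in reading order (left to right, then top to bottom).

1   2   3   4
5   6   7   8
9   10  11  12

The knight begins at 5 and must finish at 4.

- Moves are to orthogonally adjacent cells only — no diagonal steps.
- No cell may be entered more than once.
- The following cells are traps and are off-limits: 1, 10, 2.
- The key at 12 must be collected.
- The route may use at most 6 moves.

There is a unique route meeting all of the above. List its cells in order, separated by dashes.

5 - 6 - 7 - 11 - 12 - 8 - 4

Any route must reach 12 and still end at 4 within 6 moves, so the order of the required stops is forced.
Route from 5: right 2 to 7, down 1 to 11, right 1 to 12, up 2 to 4 — 6 moves in all.
Check: all required cells visited; 6 ≤ 6 moves.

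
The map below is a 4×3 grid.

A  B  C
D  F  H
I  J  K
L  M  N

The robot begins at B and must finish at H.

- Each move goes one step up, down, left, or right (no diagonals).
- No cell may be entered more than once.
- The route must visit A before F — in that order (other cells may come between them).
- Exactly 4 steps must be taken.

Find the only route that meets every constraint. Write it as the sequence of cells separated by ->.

B -> A -> D -> F -> H

The waypoints must appear in the order A, F, with no cell reused.
Route from B: left to A, down to D, 2× right (reaching H) — 4 moves in all.
Check: order respected (A at step 1, F at step 3); 4 moves as required.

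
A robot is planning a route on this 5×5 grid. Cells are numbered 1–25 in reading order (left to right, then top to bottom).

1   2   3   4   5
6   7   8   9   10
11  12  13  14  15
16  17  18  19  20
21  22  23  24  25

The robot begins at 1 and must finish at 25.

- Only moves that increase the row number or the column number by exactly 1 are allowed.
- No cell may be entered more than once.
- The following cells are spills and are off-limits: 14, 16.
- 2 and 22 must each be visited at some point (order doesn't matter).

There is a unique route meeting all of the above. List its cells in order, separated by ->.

Moves only go right or down, so the column and row indices never decrease.
Route from 1: right to 2, 4× down (reaching 22), 3× right (reaching 25) — 8 moves in all.
Check: all required cells visited.

1 -> 2 -> 7 -> 12 -> 17 -> 22 -> 23 -> 24 -> 25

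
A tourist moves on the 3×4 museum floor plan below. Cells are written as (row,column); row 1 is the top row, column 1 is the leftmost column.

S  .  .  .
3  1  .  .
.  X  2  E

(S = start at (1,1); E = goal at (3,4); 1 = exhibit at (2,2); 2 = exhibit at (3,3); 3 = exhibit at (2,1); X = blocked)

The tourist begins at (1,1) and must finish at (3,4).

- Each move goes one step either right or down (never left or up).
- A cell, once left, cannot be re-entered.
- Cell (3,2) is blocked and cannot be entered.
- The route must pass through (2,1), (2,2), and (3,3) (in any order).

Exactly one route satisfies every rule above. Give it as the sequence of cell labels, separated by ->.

(1,1) -> (2,1) -> (2,2) -> (2,3) -> (3,3) -> (3,4)

Moves only go right or down, so the column and row indices never decrease.
Route from (1,1): down to (2,1), 2× right (reaching (2,3)), down to (3,3), right to (3,4) — 5 moves in all.
Check: all required cells visited.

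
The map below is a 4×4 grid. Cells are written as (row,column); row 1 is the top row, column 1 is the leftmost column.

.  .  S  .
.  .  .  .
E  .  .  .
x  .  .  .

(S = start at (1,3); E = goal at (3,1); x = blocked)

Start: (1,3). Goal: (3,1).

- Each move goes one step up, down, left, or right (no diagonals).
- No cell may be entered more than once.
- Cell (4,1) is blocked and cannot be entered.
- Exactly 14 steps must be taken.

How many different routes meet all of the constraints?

2

Need simple routes of exactly 14 moves from (1,3) to (3,1) (Manhattan distance 4, so 5 moves are spent on a detour and 5 undoing it).
Enumerating: (1,3) (1,4) (2,4) (3,4) (4,4) (4,3) (4,2) (3,2) (3,3) (2,3) (2,2) (1,2) (1,1) (2,1) (3,1) | (1,3) (1,4) (2,4) (2,3) (3,3) (3,4) (4,4) (4,3) (4,2) (3,2) (2,2) (1,2) (1,1) (2,1) (3,1).
That gives 2 routes.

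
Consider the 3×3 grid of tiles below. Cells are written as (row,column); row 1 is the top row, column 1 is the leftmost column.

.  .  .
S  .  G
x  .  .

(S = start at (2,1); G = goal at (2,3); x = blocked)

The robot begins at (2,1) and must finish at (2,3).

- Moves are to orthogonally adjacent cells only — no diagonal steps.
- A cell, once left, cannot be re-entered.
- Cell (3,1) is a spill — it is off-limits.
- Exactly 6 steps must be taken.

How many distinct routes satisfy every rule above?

1

Need simple routes of exactly 6 moves from (2,1) to (2,3) (Manhattan distance 2, so 2 moves are spent on a detour and 2 undoing it).
Enumerating: (2,1) (1,1) (1,2) (2,2) (3,2) (3,3) (2,3).
That gives 1 route.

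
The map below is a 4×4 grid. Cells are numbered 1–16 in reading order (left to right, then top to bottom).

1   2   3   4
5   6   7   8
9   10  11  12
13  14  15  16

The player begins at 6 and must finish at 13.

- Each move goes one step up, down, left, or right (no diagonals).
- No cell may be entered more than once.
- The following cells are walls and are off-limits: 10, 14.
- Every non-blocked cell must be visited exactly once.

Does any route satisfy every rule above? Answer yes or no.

yes

One route that works: 6 → 7 → 11 → 15 → 16 → 12 → 8 → 4 → 3 → 2 → 1 → 5 → 9 → 13.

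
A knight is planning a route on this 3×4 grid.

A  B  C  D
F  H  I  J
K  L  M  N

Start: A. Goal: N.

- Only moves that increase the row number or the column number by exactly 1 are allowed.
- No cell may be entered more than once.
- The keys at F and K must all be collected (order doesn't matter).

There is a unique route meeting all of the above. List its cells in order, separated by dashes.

Moves only go right or down, so the column and row indices never decrease.
Route from A: down 2 to K, right 3 to N — 5 moves in all.
Check: all required cells visited.

A - F - K - L - M - N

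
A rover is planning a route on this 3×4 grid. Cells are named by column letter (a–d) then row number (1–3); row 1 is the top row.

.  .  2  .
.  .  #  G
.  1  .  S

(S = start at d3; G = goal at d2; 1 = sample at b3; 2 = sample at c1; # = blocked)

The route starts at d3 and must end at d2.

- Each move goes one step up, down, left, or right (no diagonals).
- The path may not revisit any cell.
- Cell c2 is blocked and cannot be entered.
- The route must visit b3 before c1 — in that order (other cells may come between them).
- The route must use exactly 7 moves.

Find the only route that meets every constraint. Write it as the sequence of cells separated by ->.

The waypoints must appear in the order b3, c1, with no cell reused.
Route from d3: left 2 to b3, up 2 to b1, right 2 to d1, down 1 to d2 — 7 moves in all.
Check: order respected (1 at step 2, 2 at step 5); 7 moves as required.

d3 -> c3 -> b3 -> b2 -> b1 -> c1 -> d1 -> d2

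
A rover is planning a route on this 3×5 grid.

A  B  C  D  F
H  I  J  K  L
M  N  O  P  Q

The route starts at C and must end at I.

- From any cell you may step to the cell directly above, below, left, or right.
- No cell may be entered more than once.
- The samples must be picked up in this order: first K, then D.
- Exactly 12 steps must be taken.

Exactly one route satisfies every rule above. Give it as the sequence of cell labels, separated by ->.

The waypoints must appear in the order K, D, with no cell reused.
Route from C: down 1 to J, right 1 to K, up 1 to D, right 1 to F, down 2 to Q, left 4 to M, up 1 to H, right 1 to I — 12 moves in all.
Check: order respected (K at step 2, D at step 3); 12 moves as required.

C -> J -> K -> D -> F -> L -> Q -> P -> O -> N -> M -> H -> I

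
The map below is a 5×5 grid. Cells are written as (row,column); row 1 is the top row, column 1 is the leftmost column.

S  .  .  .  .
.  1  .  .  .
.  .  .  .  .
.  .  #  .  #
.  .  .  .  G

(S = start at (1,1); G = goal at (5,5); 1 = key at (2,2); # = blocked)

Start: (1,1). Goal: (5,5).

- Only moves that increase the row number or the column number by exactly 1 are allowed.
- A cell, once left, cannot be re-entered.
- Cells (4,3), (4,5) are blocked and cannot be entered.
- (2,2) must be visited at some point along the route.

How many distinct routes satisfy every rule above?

8

A right/down-only route from (1,1) to (5,5) makes exactly 4 down-moves and 4 right-moves in some order.
With no other constraints that would be C(8,4) = 70 routes.
Split at (2,2) and multiply the segment counts (each segment already excludes blocked cells): (1,1)→(2,2): 2; (2,2)→(5,5): 4; product = 8.
That gives 8 routes.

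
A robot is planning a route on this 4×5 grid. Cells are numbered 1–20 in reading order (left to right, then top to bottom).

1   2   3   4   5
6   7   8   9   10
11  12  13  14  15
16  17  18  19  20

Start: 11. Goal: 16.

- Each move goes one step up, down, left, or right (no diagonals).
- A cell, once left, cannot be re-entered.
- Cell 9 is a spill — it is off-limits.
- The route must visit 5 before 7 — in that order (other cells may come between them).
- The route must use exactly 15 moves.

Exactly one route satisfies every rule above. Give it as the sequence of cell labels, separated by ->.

11 -> 6 -> 1 -> 2 -> 3 -> 4 -> 5 -> 10 -> 15 -> 14 -> 13 -> 8 -> 7 -> 12 -> 17 -> 16

The waypoints must appear in the order 5, 7, with no cell reused.
Route from 11: 2× up (reaching 1), 4× right (reaching 5), 2× down (reaching 15), 2× left (reaching 13), up to 8, left to 7, 2× down (reaching 17), left to 16 — 15 moves in all.
Check: order respected (5 at step 6, 7 at step 12); 15 moves as required.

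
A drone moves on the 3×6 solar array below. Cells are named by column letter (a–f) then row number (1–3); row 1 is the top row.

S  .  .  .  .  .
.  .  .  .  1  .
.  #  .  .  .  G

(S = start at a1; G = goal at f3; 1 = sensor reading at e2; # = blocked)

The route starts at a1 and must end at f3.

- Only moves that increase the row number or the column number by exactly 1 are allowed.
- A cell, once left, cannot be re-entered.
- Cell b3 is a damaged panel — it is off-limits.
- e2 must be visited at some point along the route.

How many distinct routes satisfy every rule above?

10

A right/down-only route from a1 to f3 makes exactly 2 down-moves and 5 right-moves in some order.
With no other constraints that would be C(7,2) = 21 routes.
Split at e2 and multiply the segment counts (each segment already excludes blocked cells): a1→e2: 5; e2→f3: 2; product = 10.
That gives 10 routes.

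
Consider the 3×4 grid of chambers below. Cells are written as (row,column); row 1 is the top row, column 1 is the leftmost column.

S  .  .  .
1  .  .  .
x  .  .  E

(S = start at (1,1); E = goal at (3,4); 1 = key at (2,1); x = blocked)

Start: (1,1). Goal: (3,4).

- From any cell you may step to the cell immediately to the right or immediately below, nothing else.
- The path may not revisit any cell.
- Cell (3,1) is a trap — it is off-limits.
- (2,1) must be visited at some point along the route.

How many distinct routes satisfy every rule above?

3

A right/down-only route from (1,1) to (3,4) makes exactly 2 down-moves and 3 right-moves in some order.
With no other constraints that would be C(5,2) = 10 routes.
Split at (2,1) and multiply the segment counts (each segment already excludes blocked cells): (1,1)→(2,1): 1; (2,1)→(3,4): 3; product = 3.
That gives 3 routes.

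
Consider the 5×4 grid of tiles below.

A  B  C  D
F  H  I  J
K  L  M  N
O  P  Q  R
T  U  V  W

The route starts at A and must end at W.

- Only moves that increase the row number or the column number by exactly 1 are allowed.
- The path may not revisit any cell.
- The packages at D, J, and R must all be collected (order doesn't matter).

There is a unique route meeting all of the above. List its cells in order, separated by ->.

Moves only go right or down, so the column and row indices never decrease.
Route from A: right 3 to D, down 4 to W — 7 moves in all.
Check: all required cells visited.

A -> B -> C -> D -> J -> N -> R -> W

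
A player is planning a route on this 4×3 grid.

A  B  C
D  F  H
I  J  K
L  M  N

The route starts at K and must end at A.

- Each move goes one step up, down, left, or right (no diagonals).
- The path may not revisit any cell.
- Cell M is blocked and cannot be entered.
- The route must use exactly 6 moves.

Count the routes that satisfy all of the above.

4

Need simple routes of exactly 6 moves from K to A (Manhattan distance 4, so 1 moves are spent on a detour and 1 undoing it).
Enumerating: K H C B F D A | K H F J I D A | K J F H C B A | K J I D F B A.
That gives 4 routes.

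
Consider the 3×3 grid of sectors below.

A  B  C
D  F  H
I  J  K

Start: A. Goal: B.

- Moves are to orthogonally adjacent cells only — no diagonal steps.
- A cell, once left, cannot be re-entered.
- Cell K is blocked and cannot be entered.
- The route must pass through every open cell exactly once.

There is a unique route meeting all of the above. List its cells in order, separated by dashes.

A - D - I - J - F - H - C - B

Need to visit all 8 open cells exactly once, starting at A and ending at B.
Cell C has only two open neighbours (H and B), so the path must pass straight through it: one of those is the cell it's entered from and the other is where it exits.
Route from A: 2× down (reaching I), right to J, up to F, right to H, up to C, left to B — 7 moves in all.
Check: all 8 open cells covered.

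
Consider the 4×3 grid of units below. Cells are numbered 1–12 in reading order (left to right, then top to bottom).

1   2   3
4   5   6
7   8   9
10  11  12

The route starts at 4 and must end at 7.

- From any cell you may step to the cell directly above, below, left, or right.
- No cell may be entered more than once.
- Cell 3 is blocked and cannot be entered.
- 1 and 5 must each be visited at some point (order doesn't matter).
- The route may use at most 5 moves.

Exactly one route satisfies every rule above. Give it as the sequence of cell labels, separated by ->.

4 -> 1 -> 2 -> 5 -> 8 -> 7

The 5-move cap with required stops at 1, 5 leaves no slack for detours.
Route from 4: up to 1, right to 2, 2× down (reaching 8), left to 7 — 5 moves in all.
Check: all required cells visited; 5 ≤ 5 moves.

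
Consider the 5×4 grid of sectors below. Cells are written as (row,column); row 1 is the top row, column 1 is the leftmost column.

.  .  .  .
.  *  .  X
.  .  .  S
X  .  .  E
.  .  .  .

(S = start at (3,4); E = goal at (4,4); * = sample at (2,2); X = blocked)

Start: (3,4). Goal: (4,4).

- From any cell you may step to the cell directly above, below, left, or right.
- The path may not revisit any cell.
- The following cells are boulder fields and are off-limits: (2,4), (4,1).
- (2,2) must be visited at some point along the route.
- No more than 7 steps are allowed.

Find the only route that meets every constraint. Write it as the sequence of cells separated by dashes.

(3,4) - (3,3) - (2,3) - (2,2) - (3,2) - (4,2) - (4,3) - (4,4)

The 7-move cap with required stops at (2,2) leaves no slack for detours.
Route from (3,4): left 1 to (3,3), up 1 to (2,3), left 1 to (2,2), down 2 to (4,2), right 2 to (4,4) — 7 moves in all.
Check: all required cells visited; 7 ≤ 7 moves.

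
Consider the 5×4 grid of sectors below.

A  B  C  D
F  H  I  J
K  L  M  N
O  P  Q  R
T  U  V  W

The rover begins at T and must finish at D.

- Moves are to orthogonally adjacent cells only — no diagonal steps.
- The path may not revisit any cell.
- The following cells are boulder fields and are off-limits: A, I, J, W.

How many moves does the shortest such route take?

7

The Manhattan distance from T to D is |5−1| + |1−4| = 7, so at least 7 moves are needed.
A route of 7 moves achieves this: T → O → K → F → H → B → C → D.
Since 7 matches the lower bound, it is optimal.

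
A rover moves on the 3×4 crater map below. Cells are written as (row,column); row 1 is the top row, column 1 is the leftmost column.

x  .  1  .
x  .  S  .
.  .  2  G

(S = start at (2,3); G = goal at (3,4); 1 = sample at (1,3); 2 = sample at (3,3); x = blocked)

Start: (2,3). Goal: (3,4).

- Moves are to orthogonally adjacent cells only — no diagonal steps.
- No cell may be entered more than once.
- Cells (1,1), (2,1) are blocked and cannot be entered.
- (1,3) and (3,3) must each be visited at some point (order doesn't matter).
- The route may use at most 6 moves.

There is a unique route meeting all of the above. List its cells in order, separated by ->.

The budget equals the shortest possible length, so every move has to be on a shortest route through the required cells.
Route from (2,3): up 1 to (1,3), left 1 to (1,2), down 2 to (3,2), right 2 to (3,4) — 6 moves in all.
Check: all required cells visited; 6 ≤ 6 moves.

(2,3) -> (1,3) -> (1,2) -> (2,2) -> (3,2) -> (3,3) -> (3,4)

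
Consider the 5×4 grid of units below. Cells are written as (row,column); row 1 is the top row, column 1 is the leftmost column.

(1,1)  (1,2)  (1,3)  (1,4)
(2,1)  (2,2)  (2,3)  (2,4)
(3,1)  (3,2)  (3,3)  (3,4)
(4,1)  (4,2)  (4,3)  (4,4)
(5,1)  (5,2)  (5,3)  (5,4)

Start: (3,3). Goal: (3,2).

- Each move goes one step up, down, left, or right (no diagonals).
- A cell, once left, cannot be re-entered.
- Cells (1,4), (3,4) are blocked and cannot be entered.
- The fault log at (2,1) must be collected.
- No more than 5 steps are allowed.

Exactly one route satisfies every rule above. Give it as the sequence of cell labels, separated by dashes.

(3,3) - (2,3) - (2,2) - (2,1) - (3,1) - (3,2)

The budget equals the shortest possible length, so every move has to be on a shortest route through the required cells.
Route from (3,3): up to (2,3), 2× left (reaching (2,1)), down to (3,1), right to (3,2) — 5 moves in all.
Check: all required cells visited; 5 ≤ 5 moves.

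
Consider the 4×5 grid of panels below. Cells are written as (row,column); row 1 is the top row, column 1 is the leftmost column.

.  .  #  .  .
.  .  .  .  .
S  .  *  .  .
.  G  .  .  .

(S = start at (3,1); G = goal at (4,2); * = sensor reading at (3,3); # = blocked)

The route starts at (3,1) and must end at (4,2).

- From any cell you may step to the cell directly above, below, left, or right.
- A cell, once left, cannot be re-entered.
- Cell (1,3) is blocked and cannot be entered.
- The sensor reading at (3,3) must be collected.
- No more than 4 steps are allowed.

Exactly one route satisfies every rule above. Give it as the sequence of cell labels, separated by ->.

The 4-move cap with required stops at (3,3) leaves no slack for detours.
Route from (3,1): right 2 to (3,3), down 1 to (4,3), left 1 to (4,2) — 4 moves in all.
Check: all required cells visited; 4 ≤ 4 moves.

(3,1) -> (3,2) -> (3,3) -> (4,3) -> (4,2)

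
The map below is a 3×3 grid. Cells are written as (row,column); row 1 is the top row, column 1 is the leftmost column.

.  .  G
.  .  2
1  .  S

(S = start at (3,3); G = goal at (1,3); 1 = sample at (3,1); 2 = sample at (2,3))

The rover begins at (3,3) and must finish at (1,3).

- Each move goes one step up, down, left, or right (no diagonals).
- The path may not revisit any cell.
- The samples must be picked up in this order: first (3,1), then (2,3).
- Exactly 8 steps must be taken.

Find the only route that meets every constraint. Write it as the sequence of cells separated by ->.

The waypoints must appear in the order (3,1), (2,3), with no cell reused.
Route from (3,3): 2× left (reaching (3,1)), 2× up (reaching (1,1)), right to (1,2), down to (2,2), right to (2,3), up to (1,3) — 8 moves in all.
Check: order respected (1 at step 2, 2 at step 7); 8 moves as required.

(3,3) -> (3,2) -> (3,1) -> (2,1) -> (1,1) -> (1,2) -> (2,2) -> (2,3) -> (1,3)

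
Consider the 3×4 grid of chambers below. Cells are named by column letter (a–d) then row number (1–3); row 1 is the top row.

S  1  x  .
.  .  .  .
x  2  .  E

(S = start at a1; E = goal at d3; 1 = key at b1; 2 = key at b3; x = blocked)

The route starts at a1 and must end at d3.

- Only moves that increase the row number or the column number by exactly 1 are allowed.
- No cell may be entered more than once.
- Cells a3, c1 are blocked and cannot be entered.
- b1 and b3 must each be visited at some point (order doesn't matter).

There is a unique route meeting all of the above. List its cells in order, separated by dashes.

Moves only go right or down, so the column and row indices never decrease.
Route from a1: right 1 to b1, down 2 to b3, right 2 to d3 — 5 moves in all.
Check: all required cells visited.

a1 - b1 - b2 - b3 - c3 - d3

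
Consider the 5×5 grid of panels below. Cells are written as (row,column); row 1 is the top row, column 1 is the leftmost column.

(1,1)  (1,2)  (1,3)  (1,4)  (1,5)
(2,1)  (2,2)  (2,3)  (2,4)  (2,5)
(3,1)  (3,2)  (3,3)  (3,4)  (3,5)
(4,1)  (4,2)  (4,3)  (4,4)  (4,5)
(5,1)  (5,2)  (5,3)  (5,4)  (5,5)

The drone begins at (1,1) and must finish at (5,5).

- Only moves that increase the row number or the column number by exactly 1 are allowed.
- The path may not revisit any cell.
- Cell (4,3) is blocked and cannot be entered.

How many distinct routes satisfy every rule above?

A right/down-only route from (1,1) to (5,5) makes exactly 4 down-moves and 4 right-moves in some order.
With no other constraints that would be C(8,4) = 70 routes.
Subtract routes through each blocked cell (inclusion–exclusion for overlaps): − through (4,3): 30 → 40.
That gives 40 routes.

40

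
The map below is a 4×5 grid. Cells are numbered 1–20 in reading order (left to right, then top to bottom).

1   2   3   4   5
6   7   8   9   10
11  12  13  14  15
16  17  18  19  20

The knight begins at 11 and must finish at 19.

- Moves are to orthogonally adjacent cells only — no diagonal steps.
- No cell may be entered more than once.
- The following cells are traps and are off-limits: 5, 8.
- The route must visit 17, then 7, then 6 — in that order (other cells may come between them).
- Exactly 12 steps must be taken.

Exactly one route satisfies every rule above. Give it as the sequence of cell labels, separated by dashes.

The waypoints must appear in the order 17, 7, 6, with no cell reused.
Route from 11: down 1 to 16, right 1 to 17, up 2 to 7, left 1 to 6, up 1 to 1, right 3 to 4, down 3 to 19 — 12 moves in all.
Check: order respected (17 at step 2, 7 at step 4, 6 at step 5); 12 moves as required.

11 - 16 - 17 - 12 - 7 - 6 - 1 - 2 - 3 - 4 - 9 - 14 - 19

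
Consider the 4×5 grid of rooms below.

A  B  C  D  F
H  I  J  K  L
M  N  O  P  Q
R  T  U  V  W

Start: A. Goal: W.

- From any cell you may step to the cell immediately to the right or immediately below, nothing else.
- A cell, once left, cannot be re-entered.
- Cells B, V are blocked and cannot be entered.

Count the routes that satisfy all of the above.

A right/down-only route from A to W makes exactly 3 down-moves and 4 right-moves in some order.
With no other constraints that would be C(7,3) = 35 routes.
Subtract routes through each blocked cell (inclusion–exclusion for overlaps): − through B: 20 − through V: 20 + through B&V: 10 → 5.
That gives 5 routes.

5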